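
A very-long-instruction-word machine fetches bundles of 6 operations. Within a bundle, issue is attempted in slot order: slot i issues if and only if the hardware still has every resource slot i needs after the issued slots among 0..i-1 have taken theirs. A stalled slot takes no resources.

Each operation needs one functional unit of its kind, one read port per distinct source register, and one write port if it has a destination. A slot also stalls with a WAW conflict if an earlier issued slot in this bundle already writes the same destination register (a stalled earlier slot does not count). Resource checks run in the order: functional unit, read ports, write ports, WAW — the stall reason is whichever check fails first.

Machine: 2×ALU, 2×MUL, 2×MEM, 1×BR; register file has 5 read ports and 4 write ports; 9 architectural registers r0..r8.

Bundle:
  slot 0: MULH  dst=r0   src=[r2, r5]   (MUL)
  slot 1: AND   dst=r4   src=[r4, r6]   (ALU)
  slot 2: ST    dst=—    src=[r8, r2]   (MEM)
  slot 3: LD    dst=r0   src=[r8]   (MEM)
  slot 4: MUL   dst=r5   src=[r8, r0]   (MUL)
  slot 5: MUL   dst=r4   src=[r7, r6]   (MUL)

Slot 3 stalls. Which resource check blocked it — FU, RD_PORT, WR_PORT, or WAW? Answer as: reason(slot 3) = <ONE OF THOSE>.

slot 0 (MUL): ISSUE — free A2,Mu1,Ld2,B1 rp3 wp3
slot 1 (ALU): ISSUE — free A1,Mu1,Ld2,B1 rp1 wp2
slot 2 (MEM): stall RD_PORT — free A1,Mu1,Ld2,B1 rp1 wp2
slot 3 (MEM): stall WAW — free A1,Mu1,Ld2,B1 rp1 wp2
slot 4 (MUL): stall RD_PORT — free A1,Mu1,Ld2,B1 rp1 wp2
slot 5 (MUL): stall RD_PORT — free A1,Mu1,Ld2,B1 rp1 wp2

reason(slot 3) = WAW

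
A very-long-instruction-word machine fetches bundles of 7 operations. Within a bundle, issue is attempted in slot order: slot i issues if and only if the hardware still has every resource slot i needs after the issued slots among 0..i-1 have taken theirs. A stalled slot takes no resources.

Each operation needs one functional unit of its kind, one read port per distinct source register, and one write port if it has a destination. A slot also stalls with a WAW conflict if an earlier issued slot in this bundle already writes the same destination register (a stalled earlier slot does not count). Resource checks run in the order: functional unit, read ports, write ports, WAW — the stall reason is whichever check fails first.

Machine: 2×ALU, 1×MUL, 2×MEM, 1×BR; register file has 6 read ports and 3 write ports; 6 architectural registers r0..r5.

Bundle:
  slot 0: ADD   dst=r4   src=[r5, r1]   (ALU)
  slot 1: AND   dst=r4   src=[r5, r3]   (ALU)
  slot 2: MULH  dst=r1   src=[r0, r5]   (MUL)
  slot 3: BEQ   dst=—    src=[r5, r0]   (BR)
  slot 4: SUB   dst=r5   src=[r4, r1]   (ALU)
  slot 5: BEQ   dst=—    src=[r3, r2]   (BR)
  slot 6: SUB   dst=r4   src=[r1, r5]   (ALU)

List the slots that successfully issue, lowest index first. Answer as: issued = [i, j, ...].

issued = [0, 2, 3]

  0. ALU→r4 ⇒ go  {1A/1Mu/2Ld/1B | 4r 2w}
  1. ALU→r4 ⇒ no(WAW)  {1A/1Mu/2Ld/1B | 4r 2w}
  2. MUL→r1 ⇒ go  {1A/0Mu/2Ld/1B | 2r 1w}
  3. BR ⇒ go  {1A/0Mu/2Ld/0B | 0r 1w}
  4. ALU→r5 ⇒ no(RD_PORT)  {1A/0Mu/2Ld/0B | 0r 1w}
  5. BR ⇒ no(FU)  {1A/0Mu/2Ld/0B | 0r 1w}
  6. ALU→r4 ⇒ no(RD_PORT)  {1A/0Mu/2Ld/0B | 0r 1w}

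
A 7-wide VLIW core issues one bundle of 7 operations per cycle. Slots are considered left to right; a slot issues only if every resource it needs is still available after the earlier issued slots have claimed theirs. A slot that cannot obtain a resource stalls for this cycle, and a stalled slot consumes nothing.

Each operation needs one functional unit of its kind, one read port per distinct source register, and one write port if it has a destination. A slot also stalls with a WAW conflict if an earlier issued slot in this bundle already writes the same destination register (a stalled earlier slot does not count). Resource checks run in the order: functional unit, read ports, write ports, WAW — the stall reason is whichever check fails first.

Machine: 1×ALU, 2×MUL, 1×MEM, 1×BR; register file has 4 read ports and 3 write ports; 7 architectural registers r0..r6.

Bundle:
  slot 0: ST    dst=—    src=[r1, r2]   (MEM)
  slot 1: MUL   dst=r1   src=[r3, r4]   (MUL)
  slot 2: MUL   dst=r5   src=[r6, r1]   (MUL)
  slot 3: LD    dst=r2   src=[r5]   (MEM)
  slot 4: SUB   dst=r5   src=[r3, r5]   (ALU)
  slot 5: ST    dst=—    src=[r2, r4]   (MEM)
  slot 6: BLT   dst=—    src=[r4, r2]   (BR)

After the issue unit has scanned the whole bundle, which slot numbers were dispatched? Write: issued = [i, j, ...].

slot 0 (MEM): ISSUE — free A1,Mu2,Ld0,B1 rp2 wp3
slot 1 (MUL): ISSUE — free A1,Mu1,Ld0,B1 rp0 wp2
slot 2 (MUL): stall RD_PORT — free A1,Mu1,Ld0,B1 rp0 wp2
slot 3 (MEM): stall FU — free A1,Mu1,Ld0,B1 rp0 wp2
slot 4 (ALU): stall RD_PORT — free A1,Mu1,Ld0,B1 rp0 wp2
slot 5 (MEM): stall FU — free A1,Mu1,Ld0,B1 rp0 wp2
slot 6 (BR): stall RD_PORT — free A1,Mu1,Ld0,B1 rp0 wp2

issued = [0, 1]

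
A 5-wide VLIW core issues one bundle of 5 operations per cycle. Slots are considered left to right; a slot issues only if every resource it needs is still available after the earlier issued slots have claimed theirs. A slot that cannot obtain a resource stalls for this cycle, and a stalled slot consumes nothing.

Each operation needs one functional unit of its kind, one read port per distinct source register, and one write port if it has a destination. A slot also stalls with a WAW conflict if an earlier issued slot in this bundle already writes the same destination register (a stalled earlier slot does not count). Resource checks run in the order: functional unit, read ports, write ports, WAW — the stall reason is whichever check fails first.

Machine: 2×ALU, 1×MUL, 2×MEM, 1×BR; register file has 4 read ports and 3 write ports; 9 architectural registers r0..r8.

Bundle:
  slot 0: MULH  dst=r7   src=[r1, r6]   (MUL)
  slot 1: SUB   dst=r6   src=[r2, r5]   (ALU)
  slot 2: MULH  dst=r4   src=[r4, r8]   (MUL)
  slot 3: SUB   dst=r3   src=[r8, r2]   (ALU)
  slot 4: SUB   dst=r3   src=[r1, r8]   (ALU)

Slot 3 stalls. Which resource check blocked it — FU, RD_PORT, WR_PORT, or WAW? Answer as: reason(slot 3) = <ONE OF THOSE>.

reason(slot 3) = RD_PORT

  0. MUL→r7 ⇒ go  {2A/0Mu/2Ld/1B | 2r 2w}
  1. ALU→r6 ⇒ go  {1A/0Mu/2Ld/1B | 0r 1w}
  2. MUL→r4 ⇒ no(FU)  {1A/0Mu/2Ld/1B | 0r 1w}
  3. ALU→r3 ⇒ no(RD_PORT)  {1A/0Mu/2Ld/1B | 0r 1w}
  4. ALU→r3 ⇒ no(RD_PORT)  {1A/0Mu/2Ld/1B | 0r 1w}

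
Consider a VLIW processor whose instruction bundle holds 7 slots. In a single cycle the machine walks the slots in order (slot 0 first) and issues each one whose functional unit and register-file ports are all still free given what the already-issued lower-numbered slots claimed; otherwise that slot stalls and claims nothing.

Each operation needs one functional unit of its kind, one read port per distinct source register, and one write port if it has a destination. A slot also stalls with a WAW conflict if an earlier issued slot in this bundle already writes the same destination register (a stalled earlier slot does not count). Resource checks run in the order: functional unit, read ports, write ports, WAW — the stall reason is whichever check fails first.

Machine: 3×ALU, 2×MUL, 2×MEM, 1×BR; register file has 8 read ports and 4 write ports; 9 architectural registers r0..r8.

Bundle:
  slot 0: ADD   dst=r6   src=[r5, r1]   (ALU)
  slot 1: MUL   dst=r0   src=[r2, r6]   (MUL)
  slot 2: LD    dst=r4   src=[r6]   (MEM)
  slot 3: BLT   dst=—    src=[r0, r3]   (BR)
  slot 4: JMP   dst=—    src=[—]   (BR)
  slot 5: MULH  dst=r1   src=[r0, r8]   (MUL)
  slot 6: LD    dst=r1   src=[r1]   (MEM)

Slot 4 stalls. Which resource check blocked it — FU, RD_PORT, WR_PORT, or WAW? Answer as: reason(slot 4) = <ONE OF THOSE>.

(0) want 1×ALU +2rd +1wr — yes → AL2|MU2|ME2|BR1|rd6|wr3
(1) want 1×MUL +2rd +1wr — yes → AL2|MU1|ME2|BR1|rd4|wr2
(2) want 1×MEM +1rd +1wr — yes → AL2|MU1|ME1|BR1|rd3|wr1
(3) want 1×BR +2rd +0wr — yes → AL2|MU1|ME1|BR0|rd1|wr1
(4) want 1×BR +0rd +0wr — FU → AL2|MU1|ME1|BR0|rd1|wr1
(5) want 1×MUL +2rd +1wr — RD_PORT → AL2|MU1|ME1|BR0|rd1|wr1
(6) want 1×MEM +1rd +1wr — yes → AL2|MU1|ME0|BR0|rd0|wr0

reason(slot 4) = FU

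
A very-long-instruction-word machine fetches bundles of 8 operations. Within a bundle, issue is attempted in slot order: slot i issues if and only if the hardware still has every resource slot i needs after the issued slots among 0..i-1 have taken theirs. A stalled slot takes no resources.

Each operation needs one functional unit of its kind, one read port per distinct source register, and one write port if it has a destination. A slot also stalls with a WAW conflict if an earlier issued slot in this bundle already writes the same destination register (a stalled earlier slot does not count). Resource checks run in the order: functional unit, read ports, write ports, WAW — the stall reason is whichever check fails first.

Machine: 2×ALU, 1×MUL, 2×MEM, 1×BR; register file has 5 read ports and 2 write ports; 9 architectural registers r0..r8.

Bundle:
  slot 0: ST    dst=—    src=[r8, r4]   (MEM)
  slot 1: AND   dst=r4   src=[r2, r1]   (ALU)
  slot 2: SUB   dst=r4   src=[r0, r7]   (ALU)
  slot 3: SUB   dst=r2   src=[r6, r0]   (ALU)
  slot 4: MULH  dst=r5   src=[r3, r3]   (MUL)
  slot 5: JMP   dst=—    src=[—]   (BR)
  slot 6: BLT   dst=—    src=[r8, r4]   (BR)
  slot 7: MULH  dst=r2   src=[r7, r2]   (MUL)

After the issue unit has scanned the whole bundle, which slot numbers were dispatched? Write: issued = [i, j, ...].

  0. MEM ⇒ go  {2A/1Mu/1Ld/1B | 3r 2w}
  1. ALU→r4 ⇒ go  {1A/1Mu/1Ld/1B | 1r 1w}
  2. ALU→r4 ⇒ no(RD_PORT)  {1A/1Mu/1Ld/1B | 1r 1w}
  3. ALU→r2 ⇒ no(RD_PORT)  {1A/1Mu/1Ld/1B | 1r 1w}
  4. MUL→r5 ⇒ go  {1A/0Mu/1Ld/1B | 0r 0w}
  5. BR ⇒ go  {1A/0Mu/1Ld/0B | 0r 0w}
  6. BR ⇒ no(FU)  {1A/0Mu/1Ld/0B | 0r 0w}
  7. MUL→r2 ⇒ no(FU)  {1A/0Mu/1Ld/0B | 0r 0w}

issued = [0, 1, 4, 5]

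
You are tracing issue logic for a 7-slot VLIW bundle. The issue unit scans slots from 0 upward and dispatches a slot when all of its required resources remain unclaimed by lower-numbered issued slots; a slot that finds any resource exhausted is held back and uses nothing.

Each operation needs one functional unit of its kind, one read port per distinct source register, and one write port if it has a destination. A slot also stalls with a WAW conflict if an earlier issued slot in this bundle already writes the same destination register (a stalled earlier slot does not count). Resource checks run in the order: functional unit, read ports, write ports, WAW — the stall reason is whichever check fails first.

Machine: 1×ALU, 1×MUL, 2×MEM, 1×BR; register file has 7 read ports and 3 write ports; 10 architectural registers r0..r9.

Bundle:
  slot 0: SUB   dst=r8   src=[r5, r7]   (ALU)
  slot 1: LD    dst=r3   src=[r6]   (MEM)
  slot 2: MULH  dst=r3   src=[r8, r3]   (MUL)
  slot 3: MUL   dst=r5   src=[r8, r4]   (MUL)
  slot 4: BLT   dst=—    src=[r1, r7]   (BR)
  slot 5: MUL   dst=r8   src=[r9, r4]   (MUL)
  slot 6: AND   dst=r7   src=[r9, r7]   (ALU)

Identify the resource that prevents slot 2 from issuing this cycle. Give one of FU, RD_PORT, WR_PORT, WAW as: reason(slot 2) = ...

#0 ALU src=r5,r7 dispatched  <A:0 Mu:1 Ld:2 B:1 rd:5 wr:2>
#1 MEM src=r6 dispatched  <A:0 Mu:1 Ld:1 B:1 rd:4 wr:1>
#2 MUL src=r8,r3 held:WAW  <A:0 Mu:1 Ld:1 B:1 rd:4 wr:1>
#3 MUL src=r8,r4 dispatched  <A:0 Mu:0 Ld:1 B:1 rd:2 wr:0>
#4 BR src=r1,r7 dispatched  <A:0 Mu:0 Ld:1 B:0 rd:0 wr:0>
#5 MUL src=r9,r4 held:FU  <A:0 Mu:0 Ld:1 B:0 rd:0 wr:0>
#6 ALU src=r9,r7 held:FU  <A:0 Mu:0 Ld:1 B:0 rd:0 wr:0>

reason(slot 2) = WAW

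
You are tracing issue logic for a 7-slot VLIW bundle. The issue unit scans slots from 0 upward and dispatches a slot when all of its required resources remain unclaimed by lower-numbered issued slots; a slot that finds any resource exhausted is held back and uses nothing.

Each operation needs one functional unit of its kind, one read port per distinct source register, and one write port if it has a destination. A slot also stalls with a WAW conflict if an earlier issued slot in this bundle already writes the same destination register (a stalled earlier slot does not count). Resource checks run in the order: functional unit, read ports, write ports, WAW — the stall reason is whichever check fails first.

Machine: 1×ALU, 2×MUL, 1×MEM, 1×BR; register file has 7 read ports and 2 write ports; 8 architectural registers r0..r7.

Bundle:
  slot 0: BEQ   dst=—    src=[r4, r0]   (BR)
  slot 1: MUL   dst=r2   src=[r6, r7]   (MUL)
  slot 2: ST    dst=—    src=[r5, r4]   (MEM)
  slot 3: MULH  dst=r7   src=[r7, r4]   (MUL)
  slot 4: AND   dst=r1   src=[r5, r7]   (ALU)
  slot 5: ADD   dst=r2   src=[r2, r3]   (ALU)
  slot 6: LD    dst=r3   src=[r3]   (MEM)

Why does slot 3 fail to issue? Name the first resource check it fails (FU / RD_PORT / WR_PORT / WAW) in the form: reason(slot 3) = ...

  0. BR ⇒ go  {1A/2Mu/1Ld/0B | 5r 2w}
  1. MUL→r2 ⇒ go  {1A/1Mu/1Ld/0B | 3r 1w}
  2. MEM ⇒ go  {1A/1Mu/0Ld/0B | 1r 1w}
  3. MUL→r7 ⇒ no(RD_PORT)  {1A/1Mu/0Ld/0B | 1r 1w}
  4. ALU→r1 ⇒ no(RD_PORT)  {1A/1Mu/0Ld/0B | 1r 1w}
  5. ALU→r2 ⇒ no(RD_PORT)  {1A/1Mu/0Ld/0B | 1r 1w}
  6. MEM→r3 ⇒ no(FU)  {1A/1Mu/0Ld/0B | 1r 1w}

reason(slot 3) = RD_PORT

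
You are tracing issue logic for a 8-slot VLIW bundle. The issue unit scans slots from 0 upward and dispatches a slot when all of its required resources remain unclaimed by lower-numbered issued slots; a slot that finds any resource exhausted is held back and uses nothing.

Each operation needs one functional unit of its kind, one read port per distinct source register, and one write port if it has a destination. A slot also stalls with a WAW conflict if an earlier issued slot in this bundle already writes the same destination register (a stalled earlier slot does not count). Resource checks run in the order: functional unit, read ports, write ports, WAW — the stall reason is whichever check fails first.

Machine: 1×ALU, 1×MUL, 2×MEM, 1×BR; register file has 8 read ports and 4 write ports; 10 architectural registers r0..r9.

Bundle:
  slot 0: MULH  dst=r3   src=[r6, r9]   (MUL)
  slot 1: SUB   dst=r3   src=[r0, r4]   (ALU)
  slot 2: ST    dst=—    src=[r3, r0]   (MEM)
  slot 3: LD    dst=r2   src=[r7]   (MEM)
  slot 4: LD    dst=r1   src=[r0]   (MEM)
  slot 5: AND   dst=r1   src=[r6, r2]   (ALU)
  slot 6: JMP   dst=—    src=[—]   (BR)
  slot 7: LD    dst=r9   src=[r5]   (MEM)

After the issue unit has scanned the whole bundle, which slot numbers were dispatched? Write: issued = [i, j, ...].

(0) want 1×MUL +2rd +1wr — yes → AL1|MU0|ME2|BR1|rd6|wr3
(1) want 1×ALU +2rd +1wr — WAW → AL1|MU0|ME2|BR1|rd6|wr3
(2) want 1×MEM +2rd +0wr — yes → AL1|MU0|ME1|BR1|rd4|wr3
(3) want 1×MEM +1rd +1wr — yes → AL1|MU0|ME0|BR1|rd3|wr2
(4) want 1×MEM +1rd +1wr — FU → AL1|MU0|ME0|BR1|rd3|wr2
(5) want 1×ALU +2rd +1wr — yes → AL0|MU0|ME0|BR1|rd1|wr1
(6) want 1×BR +0rd +0wr — yes → AL0|MU0|ME0|BR0|rd1|wr1
(7) want 1×MEM +1rd +1wr — FU → AL0|MU0|ME0|BR0|rd1|wr1

issued = [0, 2, 3, 5, 6]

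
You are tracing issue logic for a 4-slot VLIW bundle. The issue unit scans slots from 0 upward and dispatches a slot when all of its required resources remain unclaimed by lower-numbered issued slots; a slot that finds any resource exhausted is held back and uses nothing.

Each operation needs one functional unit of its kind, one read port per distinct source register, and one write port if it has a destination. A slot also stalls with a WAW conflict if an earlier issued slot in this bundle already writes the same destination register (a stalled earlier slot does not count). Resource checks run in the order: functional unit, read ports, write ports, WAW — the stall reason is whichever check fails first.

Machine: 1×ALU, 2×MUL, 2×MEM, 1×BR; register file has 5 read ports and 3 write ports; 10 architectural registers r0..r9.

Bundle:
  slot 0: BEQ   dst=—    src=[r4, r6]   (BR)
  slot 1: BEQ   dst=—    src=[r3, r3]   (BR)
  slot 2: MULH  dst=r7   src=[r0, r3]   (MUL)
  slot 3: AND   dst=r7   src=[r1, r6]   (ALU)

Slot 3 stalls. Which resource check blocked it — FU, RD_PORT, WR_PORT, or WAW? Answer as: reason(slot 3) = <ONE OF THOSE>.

reason(slot 3) = RD_PORT

[0] BR needs rd=2 wr=0: ok; after: ALU=1 MUL=2 MEM=2 BR=0, R=3, W=3
[1] BR needs rd=1 wr=0: FU; after: ALU=1 MUL=2 MEM=2 BR=0, R=3, W=3
[2] MUL needs rd=2 wr=1: ok; after: ALU=1 MUL=1 MEM=2 BR=0, R=1, W=2
[3] ALU needs rd=2 wr=1: RD_PORT; after: ALU=1 MUL=1 MEM=2 BR=0, R=1, W=2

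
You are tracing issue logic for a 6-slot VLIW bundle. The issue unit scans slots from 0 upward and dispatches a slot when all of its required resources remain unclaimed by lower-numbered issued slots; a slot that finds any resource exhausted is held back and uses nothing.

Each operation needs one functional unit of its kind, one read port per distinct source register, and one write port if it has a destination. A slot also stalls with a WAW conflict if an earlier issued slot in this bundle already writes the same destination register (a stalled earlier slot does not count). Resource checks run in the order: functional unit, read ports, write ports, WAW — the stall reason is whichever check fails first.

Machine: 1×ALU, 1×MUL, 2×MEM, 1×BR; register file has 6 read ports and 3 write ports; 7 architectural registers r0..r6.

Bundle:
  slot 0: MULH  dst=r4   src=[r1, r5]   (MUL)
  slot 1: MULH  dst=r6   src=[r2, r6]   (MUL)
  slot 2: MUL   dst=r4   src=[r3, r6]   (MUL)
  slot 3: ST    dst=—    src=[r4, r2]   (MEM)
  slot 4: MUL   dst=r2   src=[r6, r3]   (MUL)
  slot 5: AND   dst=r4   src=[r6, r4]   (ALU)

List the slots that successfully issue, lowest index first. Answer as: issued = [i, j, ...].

  0. MUL→r4 ⇒ go  {1A/0Mu/2Ld/1B | 4r 2w}
  1. MUL→r6 ⇒ no(FU)  {1A/0Mu/2Ld/1B | 4r 2w}
  2. MUL→r4 ⇒ no(FU)  {1A/0Mu/2Ld/1B | 4r 2w}
  3. MEM ⇒ go  {1A/0Mu/1Ld/1B | 2r 2w}
  4. MUL→r2 ⇒ no(FU)  {1A/0Mu/1Ld/1B | 2r 2w}
  5. ALU→r4 ⇒ no(WAW)  {1A/0Mu/1Ld/1B | 2r 2w}

issued = [0, 3]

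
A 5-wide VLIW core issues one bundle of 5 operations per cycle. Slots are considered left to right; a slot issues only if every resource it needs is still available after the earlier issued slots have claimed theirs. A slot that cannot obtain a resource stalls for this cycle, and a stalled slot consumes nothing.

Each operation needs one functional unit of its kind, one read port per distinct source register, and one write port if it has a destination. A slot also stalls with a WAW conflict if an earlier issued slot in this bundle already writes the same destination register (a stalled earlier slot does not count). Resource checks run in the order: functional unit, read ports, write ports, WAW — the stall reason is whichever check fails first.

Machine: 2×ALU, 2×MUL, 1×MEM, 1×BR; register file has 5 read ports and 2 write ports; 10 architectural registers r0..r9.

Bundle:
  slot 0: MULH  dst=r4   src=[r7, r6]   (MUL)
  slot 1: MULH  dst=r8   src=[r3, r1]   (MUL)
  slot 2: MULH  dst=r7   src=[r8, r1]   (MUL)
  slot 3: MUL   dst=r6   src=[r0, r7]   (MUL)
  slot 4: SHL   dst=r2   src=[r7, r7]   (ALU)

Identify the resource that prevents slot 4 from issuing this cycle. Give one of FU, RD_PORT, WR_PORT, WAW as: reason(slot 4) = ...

reason(slot 4) = WR_PORT

(0) want 1×MUL +2rd +1wr — yes → AL2|MU1|ME1|BR1|rd3|wr1
(1) want 1×MUL +2rd +1wr — yes → AL2|MU0|ME1|BR1|rd1|wr0
(2) want 1×MUL +2rd +1wr — FU → AL2|MU0|ME1|BR1|rd1|wr0
(3) want 1×MUL +2rd +1wr — FU → AL2|MU0|ME1|BR1|rd1|wr0
(4) want 1×ALU +1rd +1wr — WR_PORT → AL2|MU0|ME1|BR1|rd1|wr0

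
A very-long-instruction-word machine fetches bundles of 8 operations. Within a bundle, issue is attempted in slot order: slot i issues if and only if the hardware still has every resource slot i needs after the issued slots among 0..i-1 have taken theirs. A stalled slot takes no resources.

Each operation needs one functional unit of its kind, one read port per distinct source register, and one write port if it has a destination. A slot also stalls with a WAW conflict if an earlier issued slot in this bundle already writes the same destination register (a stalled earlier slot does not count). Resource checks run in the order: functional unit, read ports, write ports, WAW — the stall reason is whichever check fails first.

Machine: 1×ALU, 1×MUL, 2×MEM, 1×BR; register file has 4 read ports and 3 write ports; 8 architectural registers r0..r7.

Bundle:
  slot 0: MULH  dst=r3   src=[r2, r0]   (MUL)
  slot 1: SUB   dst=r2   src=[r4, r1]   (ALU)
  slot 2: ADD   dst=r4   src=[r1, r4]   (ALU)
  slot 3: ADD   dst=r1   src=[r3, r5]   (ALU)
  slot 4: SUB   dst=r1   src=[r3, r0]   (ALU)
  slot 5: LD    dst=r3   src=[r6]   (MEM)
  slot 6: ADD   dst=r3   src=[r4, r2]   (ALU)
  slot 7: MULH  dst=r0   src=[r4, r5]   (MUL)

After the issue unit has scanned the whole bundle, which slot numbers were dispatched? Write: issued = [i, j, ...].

[0] MUL needs rd=2 wr=1: ok; after: ALU=1 MUL=0 MEM=2 BR=1, R=2, W=2
[1] ALU needs rd=2 wr=1: ok; after: ALU=0 MUL=0 MEM=2 BR=1, R=0, W=1
[2] ALU needs rd=2 wr=1: FU; after: ALU=0 MUL=0 MEM=2 BR=1, R=0, W=1
[3] ALU needs rd=2 wr=1: FU; after: ALU=0 MUL=0 MEM=2 BR=1, R=0, W=1
[4] ALU needs rd=2 wr=1: FU; after: ALU=0 MUL=0 MEM=2 BR=1, R=0, W=1
[5] MEM needs rd=1 wr=1: RD_PORT; after: ALU=0 MUL=0 MEM=2 BR=1, R=0, W=1
[6] ALU needs rd=2 wr=1: FU; after: ALU=0 MUL=0 MEM=2 BR=1, R=0, W=1
[7] MUL needs rd=2 wr=1: FU; after: ALU=0 MUL=0 MEM=2 BR=1, R=0, W=1

issued = [0, 1]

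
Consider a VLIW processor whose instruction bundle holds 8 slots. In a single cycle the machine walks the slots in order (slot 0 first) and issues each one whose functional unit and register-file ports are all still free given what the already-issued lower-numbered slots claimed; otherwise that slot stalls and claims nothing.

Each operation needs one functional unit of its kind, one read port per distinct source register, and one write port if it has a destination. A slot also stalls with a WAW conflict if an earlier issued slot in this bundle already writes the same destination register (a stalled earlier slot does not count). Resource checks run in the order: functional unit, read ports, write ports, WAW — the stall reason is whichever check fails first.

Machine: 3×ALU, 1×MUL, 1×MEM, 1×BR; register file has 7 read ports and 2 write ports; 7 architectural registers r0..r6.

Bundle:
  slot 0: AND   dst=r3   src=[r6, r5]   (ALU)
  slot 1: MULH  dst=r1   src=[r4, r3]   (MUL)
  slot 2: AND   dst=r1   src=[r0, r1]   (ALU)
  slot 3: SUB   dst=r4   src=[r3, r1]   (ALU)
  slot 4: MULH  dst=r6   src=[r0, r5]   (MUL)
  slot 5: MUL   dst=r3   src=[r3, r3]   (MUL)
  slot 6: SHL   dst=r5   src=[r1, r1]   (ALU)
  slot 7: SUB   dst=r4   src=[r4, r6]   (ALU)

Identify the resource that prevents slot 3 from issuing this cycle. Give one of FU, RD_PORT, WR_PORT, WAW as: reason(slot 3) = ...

reason(slot 3) = WR_PORT

  0. ALU→r3 ⇒ go  {2A/1Mu/1Ld/1B | 5r 1w}
  1. MUL→r1 ⇒ go  {2A/0Mu/1Ld/1B | 3r 0w}
  2. ALU→r1 ⇒ no(WR_PORT)  {2A/0Mu/1Ld/1B | 3r 0w}
  3. ALU→r4 ⇒ no(WR_PORT)  {2A/0Mu/1Ld/1B | 3r 0w}
  4. MUL→r6 ⇒ no(FU)  {2A/0Mu/1Ld/1B | 3r 0w}
  5. MUL→r3 ⇒ no(FU)  {2A/0Mu/1Ld/1B | 3r 0w}
  6. ALU→r5 ⇒ no(WR_PORT)  {2A/0Mu/1Ld/1B | 3r 0w}
  7. ALU→r4 ⇒ no(WR_PORT)  {2A/0Mu/1Ld/1B | 3r 0w}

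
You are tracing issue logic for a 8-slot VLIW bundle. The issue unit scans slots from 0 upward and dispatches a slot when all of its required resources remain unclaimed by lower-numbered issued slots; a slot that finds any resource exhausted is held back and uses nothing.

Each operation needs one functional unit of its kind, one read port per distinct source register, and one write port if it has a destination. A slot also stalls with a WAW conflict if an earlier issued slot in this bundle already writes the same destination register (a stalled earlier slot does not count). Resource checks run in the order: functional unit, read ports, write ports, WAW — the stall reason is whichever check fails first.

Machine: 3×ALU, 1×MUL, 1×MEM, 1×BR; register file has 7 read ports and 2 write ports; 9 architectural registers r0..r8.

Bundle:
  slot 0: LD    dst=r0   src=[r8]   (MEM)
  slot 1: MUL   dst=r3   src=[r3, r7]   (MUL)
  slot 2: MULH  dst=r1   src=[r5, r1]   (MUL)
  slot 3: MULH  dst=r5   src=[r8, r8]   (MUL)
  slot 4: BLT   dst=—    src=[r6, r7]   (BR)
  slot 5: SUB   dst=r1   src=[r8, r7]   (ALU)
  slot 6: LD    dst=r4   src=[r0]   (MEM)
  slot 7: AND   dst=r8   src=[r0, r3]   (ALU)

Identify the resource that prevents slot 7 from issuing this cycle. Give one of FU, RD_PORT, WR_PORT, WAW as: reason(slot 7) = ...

[0] MEM needs rd=1 wr=1: ok; after: ALU=3 MUL=1 MEM=0 BR=1, R=6, W=1
[1] MUL needs rd=2 wr=1: ok; after: ALU=3 MUL=0 MEM=0 BR=1, R=4, W=0
[2] MUL needs rd=2 wr=1: FU; after: ALU=3 MUL=0 MEM=0 BR=1, R=4, W=0
[3] MUL needs rd=1 wr=1: FU; after: ALU=3 MUL=0 MEM=0 BR=1, R=4, W=0
[4] BR needs rd=2 wr=0: ok; after: ALU=3 MUL=0 MEM=0 BR=0, R=2, W=0
[5] ALU needs rd=2 wr=1: WR_PORT; after: ALU=3 MUL=0 MEM=0 BR=0, R=2, W=0
[6] MEM needs rd=1 wr=1: FU; after: ALU=3 MUL=0 MEM=0 BR=0, R=2, W=0
[7] ALU needs rd=2 wr=1: WR_PORT; after: ALU=3 MUL=0 MEM=0 BR=0, R=2, W=0

reason(slot 7) = WR_PORT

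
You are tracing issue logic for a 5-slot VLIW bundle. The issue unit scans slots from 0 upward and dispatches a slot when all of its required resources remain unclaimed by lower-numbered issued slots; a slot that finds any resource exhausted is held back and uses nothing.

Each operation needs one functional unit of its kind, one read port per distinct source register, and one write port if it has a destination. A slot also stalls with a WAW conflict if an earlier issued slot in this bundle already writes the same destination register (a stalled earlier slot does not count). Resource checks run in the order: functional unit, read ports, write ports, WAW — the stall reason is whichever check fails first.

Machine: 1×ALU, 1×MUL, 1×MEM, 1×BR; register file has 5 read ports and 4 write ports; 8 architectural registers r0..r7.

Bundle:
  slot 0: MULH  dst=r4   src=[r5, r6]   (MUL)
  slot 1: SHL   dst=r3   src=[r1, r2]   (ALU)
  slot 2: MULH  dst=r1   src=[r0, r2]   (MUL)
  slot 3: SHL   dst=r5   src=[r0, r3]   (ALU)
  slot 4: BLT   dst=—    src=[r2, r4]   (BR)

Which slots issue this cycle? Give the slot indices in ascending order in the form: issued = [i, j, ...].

issued = [0, 1]

#0 MUL src=r5,r6 dispatched  <A:1 Mu:0 Ld:1 B:1 rd:3 wr:3>
#1 ALU src=r1,r2 dispatched  <A:0 Mu:0 Ld:1 B:1 rd:1 wr:2>
#2 MUL src=r0,r2 held:FU  <A:0 Mu:0 Ld:1 B:1 rd:1 wr:2>
#3 ALU src=r0,r3 held:FU  <A:0 Mu:0 Ld:1 B:1 rd:1 wr:2>
#4 BR src=r2,r4 held:RD_PORT  <A:0 Mu:0 Ld:1 B:1 rd:1 wr:2>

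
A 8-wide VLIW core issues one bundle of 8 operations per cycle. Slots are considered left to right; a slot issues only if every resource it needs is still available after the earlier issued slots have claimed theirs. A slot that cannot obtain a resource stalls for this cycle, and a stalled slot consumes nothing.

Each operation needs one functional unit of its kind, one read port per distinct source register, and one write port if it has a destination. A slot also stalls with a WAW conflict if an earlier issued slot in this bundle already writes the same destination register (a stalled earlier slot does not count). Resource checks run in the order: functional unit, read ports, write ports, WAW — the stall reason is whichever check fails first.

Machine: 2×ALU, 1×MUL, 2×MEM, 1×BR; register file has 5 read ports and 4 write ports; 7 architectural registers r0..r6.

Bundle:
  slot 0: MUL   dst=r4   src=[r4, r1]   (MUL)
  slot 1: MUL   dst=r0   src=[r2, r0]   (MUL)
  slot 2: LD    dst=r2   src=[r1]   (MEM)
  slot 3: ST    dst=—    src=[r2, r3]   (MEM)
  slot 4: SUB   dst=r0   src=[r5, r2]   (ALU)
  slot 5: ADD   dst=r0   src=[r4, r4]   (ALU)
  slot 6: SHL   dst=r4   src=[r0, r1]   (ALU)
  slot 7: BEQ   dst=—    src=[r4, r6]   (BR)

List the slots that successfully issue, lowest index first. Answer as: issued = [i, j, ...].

slot 0 (MUL): ISSUE — free A2,Mu0,Ld2,B1 rp3 wp3
slot 1 (MUL): stall FU — free A2,Mu0,Ld2,B1 rp3 wp3
slot 2 (MEM): ISSUE — free A2,Mu0,Ld1,B1 rp2 wp2
slot 3 (MEM): ISSUE — free A2,Mu0,Ld0,B1 rp0 wp2
slot 4 (ALU): stall RD_PORT — free A2,Mu0,Ld0,B1 rp0 wp2
slot 5 (ALU): stall RD_PORT — free A2,Mu0,Ld0,B1 rp0 wp2
slot 6 (ALU): stall RD_PORT — free A2,Mu0,Ld0,B1 rp0 wp2
slot 7 (BR): stall RD_PORT — free A2,Mu0,Ld0,B1 rp0 wp2

issued = [0, 2, 3]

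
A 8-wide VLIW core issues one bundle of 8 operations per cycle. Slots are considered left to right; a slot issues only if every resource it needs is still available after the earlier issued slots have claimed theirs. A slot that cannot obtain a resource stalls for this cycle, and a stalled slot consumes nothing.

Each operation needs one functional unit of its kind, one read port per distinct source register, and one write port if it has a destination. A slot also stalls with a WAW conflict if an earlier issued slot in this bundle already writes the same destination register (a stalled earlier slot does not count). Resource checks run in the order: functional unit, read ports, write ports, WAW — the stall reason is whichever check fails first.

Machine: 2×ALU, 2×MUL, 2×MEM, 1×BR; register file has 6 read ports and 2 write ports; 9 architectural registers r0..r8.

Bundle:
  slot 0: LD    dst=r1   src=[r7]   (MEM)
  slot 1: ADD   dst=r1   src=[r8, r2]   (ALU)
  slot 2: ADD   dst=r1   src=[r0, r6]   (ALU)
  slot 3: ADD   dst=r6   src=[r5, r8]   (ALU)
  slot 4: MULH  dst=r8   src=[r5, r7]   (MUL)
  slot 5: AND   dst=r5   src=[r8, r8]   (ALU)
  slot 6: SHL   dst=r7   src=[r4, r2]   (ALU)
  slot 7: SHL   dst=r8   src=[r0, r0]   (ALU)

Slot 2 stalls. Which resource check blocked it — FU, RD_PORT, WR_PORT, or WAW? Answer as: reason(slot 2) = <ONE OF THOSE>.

reason(slot 2) = WAW

(0) want 1×MEM +1rd +1wr — yes → AL2|MU2|ME1|BR1|rd5|wr1
(1) want 1×ALU +2rd +1wr — WAW → AL2|MU2|ME1|BR1|rd5|wr1
(2) want 1×ALU +2rd +1wr — WAW → AL2|MU2|ME1|BR1|rd5|wr1
(3) want 1×ALU +2rd +1wr — yes → AL1|MU2|ME1|BR1|rd3|wr0
(4) want 1×MUL +2rd +1wr — WR_PORT → AL1|MU2|ME1|BR1|rd3|wr0
(5) want 1×ALU +1rd +1wr — WR_PORT → AL1|MU2|ME1|BR1|rd3|wr0
(6) want 1×ALU +2rd +1wr — WR_PORT → AL1|MU2|ME1|BR1|rd3|wr0
(7) want 1×ALU +1rd +1wr — WR_PORT → AL1|MU2|ME1|BR1|rd3|wr0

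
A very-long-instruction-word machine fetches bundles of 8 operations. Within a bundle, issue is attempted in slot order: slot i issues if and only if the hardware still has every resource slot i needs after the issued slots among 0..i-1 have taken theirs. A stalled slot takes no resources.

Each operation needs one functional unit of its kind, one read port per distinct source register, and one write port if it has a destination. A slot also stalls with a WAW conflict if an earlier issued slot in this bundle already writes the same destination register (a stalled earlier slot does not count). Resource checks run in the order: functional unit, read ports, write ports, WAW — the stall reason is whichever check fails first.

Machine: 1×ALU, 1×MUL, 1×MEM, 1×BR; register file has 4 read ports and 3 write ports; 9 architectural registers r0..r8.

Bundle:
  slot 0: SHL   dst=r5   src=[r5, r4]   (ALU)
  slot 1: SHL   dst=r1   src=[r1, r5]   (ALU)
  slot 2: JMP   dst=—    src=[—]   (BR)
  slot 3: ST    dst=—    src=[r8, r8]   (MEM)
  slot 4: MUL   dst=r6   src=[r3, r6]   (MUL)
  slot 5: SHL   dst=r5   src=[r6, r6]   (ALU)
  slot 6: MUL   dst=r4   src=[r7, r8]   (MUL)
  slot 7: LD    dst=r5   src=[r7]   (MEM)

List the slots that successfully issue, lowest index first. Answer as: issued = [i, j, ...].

issued = [0, 2, 3]

[0] ALU needs rd=2 wr=1: ok; after: ALU=0 MUL=1 MEM=1 BR=1, R=2, W=2
[1] ALU needs rd=2 wr=1: FU; after: ALU=0 MUL=1 MEM=1 BR=1, R=2, W=2
[2] BR needs rd=0 wr=0: ok; after: ALU=0 MUL=1 MEM=1 BR=0, R=2, W=2
[3] MEM needs rd=1 wr=0: ok; after: ALU=0 MUL=1 MEM=0 BR=0, R=1, W=2
[4] MUL needs rd=2 wr=1: RD_PORT; after: ALU=0 MUL=1 MEM=0 BR=0, R=1, W=2
[5] ALU needs rd=1 wr=1: FU; after: ALU=0 MUL=1 MEM=0 BR=0, R=1, W=2
[6] MUL needs rd=2 wr=1: RD_PORT; after: ALU=0 MUL=1 MEM=0 BR=0, R=1, W=2
[7] MEM needs rd=1 wr=1: FU; after: ALU=0 MUL=1 MEM=0 BR=0, R=1, W=2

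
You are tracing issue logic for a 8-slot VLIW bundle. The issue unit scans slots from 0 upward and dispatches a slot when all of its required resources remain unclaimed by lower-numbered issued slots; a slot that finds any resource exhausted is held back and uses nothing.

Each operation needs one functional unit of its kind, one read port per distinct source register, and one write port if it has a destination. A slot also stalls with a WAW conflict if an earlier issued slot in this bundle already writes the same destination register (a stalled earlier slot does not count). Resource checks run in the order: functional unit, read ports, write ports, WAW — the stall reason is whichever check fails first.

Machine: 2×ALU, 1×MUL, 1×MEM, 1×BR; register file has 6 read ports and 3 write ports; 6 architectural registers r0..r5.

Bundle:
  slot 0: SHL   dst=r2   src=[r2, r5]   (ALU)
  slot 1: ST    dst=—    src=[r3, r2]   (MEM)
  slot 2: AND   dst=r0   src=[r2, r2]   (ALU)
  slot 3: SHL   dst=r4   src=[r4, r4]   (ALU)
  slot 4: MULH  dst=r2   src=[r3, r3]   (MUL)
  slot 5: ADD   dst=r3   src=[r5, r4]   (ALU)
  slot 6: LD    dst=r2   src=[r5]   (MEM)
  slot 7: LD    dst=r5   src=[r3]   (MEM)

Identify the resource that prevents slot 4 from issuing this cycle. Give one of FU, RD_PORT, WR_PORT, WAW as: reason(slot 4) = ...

(0) want 1×ALU +2rd +1wr — yes → AL1|MU1|ME1|BR1|rd4|wr2
(1) want 1×MEM +2rd +0wr — yes → AL1|MU1|ME0|BR1|rd2|wr2
(2) want 1×ALU +1rd +1wr — yes → AL0|MU1|ME0|BR1|rd1|wr1
(3) want 1×ALU +1rd +1wr — FU → AL0|MU1|ME0|BR1|rd1|wr1
(4) want 1×MUL +1rd +1wr — WAW → AL0|MU1|ME0|BR1|rd1|wr1
(5) want 1×ALU +2rd +1wr — FU → AL0|MU1|ME0|BR1|rd1|wr1
(6) want 1×MEM +1rd +1wr — FU → AL0|MU1|ME0|BR1|rd1|wr1
(7) want 1×MEM +1rd +1wr — FU → AL0|MU1|ME0|BR1|rd1|wr1

reason(slot 4) = WAW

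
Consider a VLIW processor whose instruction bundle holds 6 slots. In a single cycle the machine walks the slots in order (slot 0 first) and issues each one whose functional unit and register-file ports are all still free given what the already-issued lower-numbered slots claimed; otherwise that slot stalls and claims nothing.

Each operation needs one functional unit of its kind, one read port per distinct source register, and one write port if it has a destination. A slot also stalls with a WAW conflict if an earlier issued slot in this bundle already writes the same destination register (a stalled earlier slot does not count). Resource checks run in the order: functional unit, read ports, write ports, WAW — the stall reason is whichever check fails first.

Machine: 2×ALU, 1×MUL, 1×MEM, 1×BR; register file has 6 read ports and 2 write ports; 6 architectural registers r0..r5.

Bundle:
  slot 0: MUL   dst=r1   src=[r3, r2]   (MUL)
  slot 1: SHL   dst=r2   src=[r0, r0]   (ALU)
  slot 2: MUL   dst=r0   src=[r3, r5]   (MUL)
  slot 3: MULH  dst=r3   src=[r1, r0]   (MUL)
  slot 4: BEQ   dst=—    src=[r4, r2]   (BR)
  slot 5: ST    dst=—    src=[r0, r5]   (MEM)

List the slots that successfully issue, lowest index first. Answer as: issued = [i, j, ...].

issued = [0, 1, 4]

slot 0 (MUL): ISSUE — free A2,Mu0,Ld1,B1 rp4 wp1
slot 1 (ALU): ISSUE — free A1,Mu0,Ld1,B1 rp3 wp0
slot 2 (MUL): stall FU — free A1,Mu0,Ld1,B1 rp3 wp0
slot 3 (MUL): stall FU — free A1,Mu0,Ld1,B1 rp3 wp0
slot 4 (BR): ISSUE — free A1,Mu0,Ld1,B0 rp1 wp0
slot 5 (MEM): stall RD_PORT — free A1,Mu0,Ld1,B0 rp1 wp0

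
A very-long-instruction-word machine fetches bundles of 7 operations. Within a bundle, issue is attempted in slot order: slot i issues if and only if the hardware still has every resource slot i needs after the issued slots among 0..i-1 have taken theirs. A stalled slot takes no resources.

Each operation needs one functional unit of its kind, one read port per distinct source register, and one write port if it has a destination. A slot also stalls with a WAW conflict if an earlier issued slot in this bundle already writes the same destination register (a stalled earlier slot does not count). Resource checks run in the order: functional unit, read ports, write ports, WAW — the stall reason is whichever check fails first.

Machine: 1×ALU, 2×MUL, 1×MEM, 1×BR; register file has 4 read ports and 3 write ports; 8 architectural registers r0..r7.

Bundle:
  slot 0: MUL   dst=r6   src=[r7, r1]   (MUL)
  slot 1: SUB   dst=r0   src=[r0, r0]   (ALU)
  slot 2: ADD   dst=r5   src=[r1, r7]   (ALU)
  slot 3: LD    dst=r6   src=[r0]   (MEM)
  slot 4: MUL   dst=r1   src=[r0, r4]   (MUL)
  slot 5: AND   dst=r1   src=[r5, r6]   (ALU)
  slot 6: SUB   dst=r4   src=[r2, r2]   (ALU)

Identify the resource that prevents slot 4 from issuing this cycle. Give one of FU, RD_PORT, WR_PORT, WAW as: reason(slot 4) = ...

#0 MUL src=r7,r1 dispatched  <A:1 Mu:1 Ld:1 B:1 rd:2 wr:2>
#1 ALU src=r0,r0 dispatched  <A:0 Mu:1 Ld:1 B:1 rd:1 wr:1>
#2 ALU src=r1,r7 held:FU  <A:0 Mu:1 Ld:1 B:1 rd:1 wr:1>
#3 MEM src=r0 held:WAW  <A:0 Mu:1 Ld:1 B:1 rd:1 wr:1>
#4 MUL src=r0,r4 held:RD_PORT  <A:0 Mu:1 Ld:1 B:1 rd:1 wr:1>
#5 ALU src=r5,r6 held:FU  <A:0 Mu:1 Ld:1 B:1 rd:1 wr:1>
#6 ALU src=r2,r2 held:FU  <A:0 Mu:1 Ld:1 B:1 rd:1 wr:1>

reason(slot 4) = RD_PORT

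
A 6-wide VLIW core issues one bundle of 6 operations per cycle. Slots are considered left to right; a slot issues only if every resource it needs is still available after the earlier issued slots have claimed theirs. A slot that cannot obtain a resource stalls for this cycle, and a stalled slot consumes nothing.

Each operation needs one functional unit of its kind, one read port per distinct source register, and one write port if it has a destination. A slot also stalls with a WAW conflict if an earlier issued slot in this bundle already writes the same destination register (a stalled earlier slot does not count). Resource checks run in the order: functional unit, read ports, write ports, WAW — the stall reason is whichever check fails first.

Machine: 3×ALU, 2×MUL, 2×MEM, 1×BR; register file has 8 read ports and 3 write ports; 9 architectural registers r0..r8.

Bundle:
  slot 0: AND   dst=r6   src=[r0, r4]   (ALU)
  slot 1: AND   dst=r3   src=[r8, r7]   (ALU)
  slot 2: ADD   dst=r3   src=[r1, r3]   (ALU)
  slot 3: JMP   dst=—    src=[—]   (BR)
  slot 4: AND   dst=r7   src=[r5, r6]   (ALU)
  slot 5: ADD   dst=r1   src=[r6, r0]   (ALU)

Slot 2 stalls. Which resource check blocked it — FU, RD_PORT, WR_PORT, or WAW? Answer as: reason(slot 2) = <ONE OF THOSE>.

[0] ALU needs rd=2 wr=1: ok; after: ALU=2 MUL=2 MEM=2 BR=1, R=6, W=2
[1] ALU needs rd=2 wr=1: ok; after: ALU=1 MUL=2 MEM=2 BR=1, R=4, W=1
[2] ALU needs rd=2 wr=1: WAW; after: ALU=1 MUL=2 MEM=2 BR=1, R=4, W=1
[3] BR needs rd=0 wr=0: ok; after: ALU=1 MUL=2 MEM=2 BR=0, R=4, W=1
[4] ALU needs rd=2 wr=1: ok; after: ALU=0 MUL=2 MEM=2 BR=0, R=2, W=0
[5] ALU needs rd=2 wr=1: FU; after: ALU=0 MUL=2 MEM=2 BR=0, R=2, W=0

reason(slot 2) = WAW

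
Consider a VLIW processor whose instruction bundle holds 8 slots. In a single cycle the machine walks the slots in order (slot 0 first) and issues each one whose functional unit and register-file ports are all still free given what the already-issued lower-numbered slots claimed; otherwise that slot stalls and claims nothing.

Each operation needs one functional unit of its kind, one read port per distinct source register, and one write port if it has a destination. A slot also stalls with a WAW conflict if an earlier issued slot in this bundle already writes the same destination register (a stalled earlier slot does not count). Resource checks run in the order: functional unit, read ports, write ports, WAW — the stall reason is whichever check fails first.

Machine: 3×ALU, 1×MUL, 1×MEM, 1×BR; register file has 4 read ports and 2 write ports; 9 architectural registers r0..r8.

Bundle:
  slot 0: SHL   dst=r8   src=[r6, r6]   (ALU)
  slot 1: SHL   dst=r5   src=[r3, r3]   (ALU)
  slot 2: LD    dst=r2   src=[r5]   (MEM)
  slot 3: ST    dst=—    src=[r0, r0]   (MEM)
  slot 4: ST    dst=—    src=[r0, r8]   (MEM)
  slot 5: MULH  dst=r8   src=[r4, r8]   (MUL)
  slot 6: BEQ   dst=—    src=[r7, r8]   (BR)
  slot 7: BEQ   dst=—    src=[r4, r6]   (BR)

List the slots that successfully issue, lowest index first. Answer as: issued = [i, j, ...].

(0) want 1×ALU +1rd +1wr — yes → AL2|MU1|ME1|BR1|rd3|wr1
(1) want 1×ALU +1rd +1wr — yes → AL1|MU1|ME1|BR1|rd2|wr0
(2) want 1×MEM +1rd +1wr — WR_PORT → AL1|MU1|ME1|BR1|rd2|wr0
(3) want 1×MEM +1rd +0wr — yes → AL1|MU1|ME0|BR1|rd1|wr0
(4) want 1×MEM +2rd +0wr — FU → AL1|MU1|ME0|BR1|rd1|wr0
(5) want 1×MUL +2rd +1wr — RD_PORT → AL1|MU1|ME0|BR1|rd1|wr0
(6) want 1×BR +2rd +0wr — RD_PORT → AL1|MU1|ME0|BR1|rd1|wr0
(7) want 1×BR +2rd +0wr — RD_PORT → AL1|MU1|ME0|BR1|rd1|wr0

issued = [0, 1, 3]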